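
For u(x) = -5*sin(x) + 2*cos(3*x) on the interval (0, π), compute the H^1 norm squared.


||u||_{H^1(0,π)}^2 = 45*π

u'(x) = -6*sin(3*x) - 5*cos(x).
Expand u² and (u')² and integrate term by term on (0, π), using: for integers n ≥ 1, ∫_0^π sin²(nx) dx = ∫_0^π cos²(nx) dx = π/2; for n ≠ n', ∫_0^π sin(nx)sin(n'x) dx = ∫_0^π cos(nx)cos(n'x) dx = 0; and by product-to-sum, ∫_0^π sin(nx)cos(n'x) dx = ½∫_0^π [sin((n+n')x) + sin((n−n')x)] dx, which is 0 when n+n' is even and 2n/(n²−n'²) when n+n' is odd (it need not vanish on (0, π)).
  u² squared terms: (-5)²·∫sin(x)² dx = 25·π/2 = 25*π/2;  (2)²·∫cos(3x)² dx = 4·π/2 = 2*π.
  u² cross terms: 2·(-5)·(2)·∫sin(x)·cos(3x) dx = -20·(0) = 0.
  So ∫_0^π u² dx = 25*π/2 + 2*π + 0 = 29*π/2.
  (u')² squared terms: (-6)²·∫sin(3x)² dx = 36·π/2 = 18*π;  (-5)²·∫cos(x)² dx = 25·π/2 = 25*π/2.
  (u')² cross terms: 2·(-6)·(-5)·∫sin(3x)·cos(x) dx = 60·(0) = 0.
  So ∫_0^π (u')² dx = 18*π + 25*π/2 + 0 = 61*π/2.
||u||_{H^1}^2 = (29*π/2) + (61*π/2) = 45*π.


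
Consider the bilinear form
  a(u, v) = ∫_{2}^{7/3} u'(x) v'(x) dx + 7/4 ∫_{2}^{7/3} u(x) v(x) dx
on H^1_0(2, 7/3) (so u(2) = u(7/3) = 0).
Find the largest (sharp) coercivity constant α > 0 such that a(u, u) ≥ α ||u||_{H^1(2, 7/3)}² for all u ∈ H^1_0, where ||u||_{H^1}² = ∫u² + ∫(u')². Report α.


α = 1

Coercivity of a(·,·) on H^1_0(2, 7/3) means a(u, u) ≥ α ||u||_{H^1}² for every u ∈ H^1_0.
The interval has length L = 1/3, and Poincaré/coercivity depend only on L. Here a(u, u) = ∫(u')² + (7/4)·∫u².
Here c = 7/4 ≥ 1, so a(u,u) = ∫(u')² + c∫u² ≥ ∫(u')² + ∫u² = ||u||_{H^1}², i.e. α = 1 works. No larger α is possible: a(u,u) ≥ α||u||_{H^1}² means (1−α)∫(u')² ≥ (α−c)∫u², and for the modes u_n = sin(nπ(x−x₀)/L) (x₀ the left endpoint) one has ∫u_n²/∫(u_n')² = (L/(nπ))² → 0, so a(u_n,u_n)/||u_n||_{H^1}² → 1. Hence the optimal constant is α = 1.
Therefore α = 1.


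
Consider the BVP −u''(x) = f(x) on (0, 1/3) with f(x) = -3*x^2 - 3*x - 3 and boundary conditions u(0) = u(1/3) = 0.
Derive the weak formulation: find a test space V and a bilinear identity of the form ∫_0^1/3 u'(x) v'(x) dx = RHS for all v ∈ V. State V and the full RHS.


V = H^1_0(0, 1/3) (so v(0) = v(1/3) = 0); weak form: ∫_0^1/3 u'v' dx = ∫_0^1/3 (-3*x^2 - 3*x - 3) v dx for all v ∈ V.

Multiply both sides by a test function v and integrate from 0 to 1/3:
  ∫_0^1/3 −u''(x) v(x) dx = ∫_0^1/3 f(x) v(x) dx.
Integrate the LHS by parts once:
  ∫_0^1/3 −u'' v dx = −[u'(x) v(x)]_0^1/3 + ∫_0^1/3 u'(x) v'(x) dx.
Thus ∫_0^1/3 u'(x) v'(x) dx = ∫_0^1/3 f(x) v(x) dx + [u'(x) v(x)]_0^1/3.
Choose V so that boundary terms are either known or forced to vanish.
u is Dirichlet: u(0) = u(1/3) = 0. Let V = H^1_0(0, 1/3); then v(0) = v(1/3) = 0, and [u' v]_0^1/3 = 0.
Weak formulation: find u (satisfying any essential BC) such that ∫_0^1/3 u'(x) v'(x) dx = ∫_0^1/3 f v dx for all v ∈ V.
Substituting f(x) = -3*x^2 - 3*x - 3, the right-hand side is ∫_0^1/3 (-3*x^2 - 3*x - 3) v dx.


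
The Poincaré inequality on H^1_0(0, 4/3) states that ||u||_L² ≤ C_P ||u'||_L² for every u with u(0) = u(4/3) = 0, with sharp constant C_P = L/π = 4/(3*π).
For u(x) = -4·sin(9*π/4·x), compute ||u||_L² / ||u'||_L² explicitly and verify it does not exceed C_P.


||u||_L² / ||u'||_L² = 4/(9*π) < C_P = 4/(3*π).

u(x) = -4·sin(9*π/4·x), so u'(x) = -9*π*cos(9*π*x/4).
Writing u(x) = A·sin(kπx/L) with A = -4 and k = 3, use ∫_0^L sin²(kπx/L) dx = L/2 and ∫_0^L cos²(kπx/L) dx = L/2.
u² = 16·sin²(9*π/4·x) and (u')² = 81*π^2·cos²(9*π/4·x), and each of sin², cos² integrates to L/2 = 2/3 over (0, 4/3).
∫_0^4/3 u² dx = 32/3, so ||u||_L² = 4*sqrt(6)/3.
∫_0^4/3 (u')² dx = 54*π^2, so ||u'||_L² = 3*sqrt(6)*π.
Ratio ||u||_L² / ||u'||_L² = 4/(9*π).
Sharp Poincaré constant on H^1_0(0, 4/3) is C_P = L/π = 4/(3*π), achieved by sin(3*π/4·x).
This is the k = 3 harmonic; the ratio L/(kπ) is strictly less than C_P = L/π, consistent with the sharp inequality ||u||_L² ≤ C_P ||u'||_L².


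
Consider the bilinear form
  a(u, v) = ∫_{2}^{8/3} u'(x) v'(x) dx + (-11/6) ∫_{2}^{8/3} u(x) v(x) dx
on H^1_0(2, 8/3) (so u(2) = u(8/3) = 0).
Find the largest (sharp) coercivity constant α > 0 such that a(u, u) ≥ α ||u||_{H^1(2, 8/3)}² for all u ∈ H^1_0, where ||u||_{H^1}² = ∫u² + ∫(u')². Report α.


α = (-22 + 27*π^2)/(3*(4 + 9*π^2))

Coercivity of a(·,·) on H^1_0(2, 8/3) means a(u, u) ≥ α ||u||_{H^1}² for every u ∈ H^1_0.
The interval has length L = 2/3, and Poincaré/coercivity depend only on L. Here a(u, u) = ∫(u')² + (-11/6)·∫u².
Here c = -11/6 < 0 with |c| < (π/L)² = 9*π^2/4, so coercivity still holds. The condition a(u,u) ≥ α||u||_{H^1}² reads (1−α)∫(u')² ≥ (α−c)∫u². Any admissible α is ≤ 1 (rapidly oscillating u have ∫u²/∫(u')² → 0), and α = 1 would force 0 ≥ (1−c)∫u², impossible since c < 1; so 1−α > 0. By the sharp Poincaré inequality on H^1_0 of an interval of length L, ∫(u')² ≥ (π/L)²∫u² with equality for the first sine mode sin(π(x−x₀)/L) (x₀ the left endpoint), so the inequality holds for all u iff (1−α)(π/L)² ≥ α − c, i.e. α ≤ ((π/L)² + c)/((π/L)² + 1) = (1 + c(L/π)²)/(1 + (L/π)²). (Direct route, valid since c ≤ 0: Poincaré gives c∫u² ≥ c(L/π)²∫(u')², so a(u,u) ≥ (1 + c(L/π)²)∫(u')², while ||u||_{H^1}² ≤ (1 + (L/π)²)∫(u')²; dividing yields the same α.) With (π/L)² = 9*π^2/4 and c = -11/6, the largest admissible constant is α = ((π/L)² + c)/((π/L)² + 1).
Simplifying, α = (-22 + 27*π^2)/(3*(4 + 9*π^2)).


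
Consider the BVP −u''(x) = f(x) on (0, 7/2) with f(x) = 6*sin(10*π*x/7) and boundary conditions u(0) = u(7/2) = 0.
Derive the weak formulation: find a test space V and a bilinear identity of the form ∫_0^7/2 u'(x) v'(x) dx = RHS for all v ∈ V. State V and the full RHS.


V = H^1_0(0, 7/2) (so v(0) = v(7/2) = 0); weak form: ∫_0^7/2 u'v' dx = ∫_0^7/2 (6*sin(10*π*x/7)) v dx for all v ∈ V.

Multiply both sides by a test function v and integrate from 0 to 7/2:
  ∫_0^7/2 −u''(x) v(x) dx = ∫_0^7/2 f(x) v(x) dx.
Integrate the LHS by parts once:
  ∫_0^7/2 −u'' v dx = −[u'(x) v(x)]_0^7/2 + ∫_0^7/2 u'(x) v'(x) dx.
Thus ∫_0^7/2 u'(x) v'(x) dx = ∫_0^7/2 f(x) v(x) dx + [u'(x) v(x)]_0^7/2.
Choose V so that boundary terms are either known or forced to vanish.
u is Dirichlet: u(0) = u(7/2) = 0. Let V = H^1_0(0, 7/2); then v(0) = v(7/2) = 0, and [u' v]_0^7/2 = 0.
Weak formulation: find u (satisfying any essential BC) such that ∫_0^7/2 u'(x) v'(x) dx = ∫_0^7/2 f v dx for all v ∈ V.
Substituting f(x) = 6*sin(10*π*x/7), the right-hand side is ∫_0^7/2 (6*sin(10*π*x/7)) v dx.


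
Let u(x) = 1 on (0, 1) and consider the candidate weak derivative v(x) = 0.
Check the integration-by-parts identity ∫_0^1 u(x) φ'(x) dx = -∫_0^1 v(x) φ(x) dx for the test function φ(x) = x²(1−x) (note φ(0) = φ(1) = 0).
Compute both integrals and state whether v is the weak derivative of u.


LHS = 0, RHS = 0. Yes, v = u' weakly.

u(x) = 1, classical derivative u'(x) = 0.
φ(x) = x²(1−x), so φ'(x) = x*(2 - 3*x).
Note φ(0) = φ(1) = 0, so the boundary term u·φ vanishes.
LHS = ∫_0^1 u(x) φ'(x) dx = ∫_0^1 (-3*x^2 + 2*x) dx. Term by term:
  ∫_0^1 -3*x^2 dx = -1;  ∫_0^1 2*x dx = 1.
Sum: -1 + 1 = 0.
So LHS = 0.
∫_0^1 v(x) φ(x) dx = ∫_0^1 (0) dx. Term by term:
  ∫_0^1 0 dx = 0.
So RHS = -∫_0^1 v(x) φ(x) dx = 0.
LHS = RHS, so the identity holds for this test φ.
Moreover u is smooth here and v(x) = u'(x) = 0 pointwise, so the identity holds for every test function. Hence v is the weak derivative of u.


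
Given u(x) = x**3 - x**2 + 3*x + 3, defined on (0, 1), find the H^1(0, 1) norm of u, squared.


||u||_{H^1}^2 = 1027/35

The H^1 norm (squared) on an interval (0, L) is
  ||u||_{H^1}^2 = ∫_0^L u(x)^2 dx + ∫_0^L u'(x)^2 dx.
Compute u'(x) = 3*x**2 - 2*x + 3.
Then u(x)^2 = x**6 - 2*x**5 + 7*x**4 + 3*x**2 + 18*x + 9 and u'(x)^2 = 9*x**4 - 12*x**3 + 22*x**2 - 12*x + 9.
Integrate each monomial from 0 to 1 using ∫_0^1 c·x^n dx = c·1^(n+1)/(n+1):
  ∫_0^1 u(x)^2 dx = ∫_0^1 (x^6 - 2*x^5 + 7*x^4 + 3*x^2 + 18*x + 9) dx. Term by term:
    ∫_0^1 x^6 dx = 1/7;  ∫_0^1 -2*x^5 dx = -1/3;  ∫_0^1 7*x^4 dx = 7/5;
    ∫_0^1 3*x^2 dx = 1;  ∫_0^1 18*x dx = 9;  ∫_0^1 9 dx = 9.
  Sum: 1/7 − 1/3 + 7/5 + 1 + 9 + 9 = 2122/105.
  ∫_0^1 u'(x)^2 dx = ∫_0^1 (9*x^4 - 12*x^3 + 22*x^2 - 12*x + 9) dx. Term by term:
    ∫_0^1 9*x^4 dx = 9/5;  ∫_0^1 -12*x^3 dx = -3;  ∫_0^1 22*x^2 dx = 22/3;
    ∫_0^1 -12*x dx = -6;  ∫_0^1 9 dx = 9.
  Sum: 9/5 − 3 + 22/3 − 6 + 9 = 137/15.
Adding: ||u||_{H^1}^2 = 2122/105 + 137/15 = 1027/35.


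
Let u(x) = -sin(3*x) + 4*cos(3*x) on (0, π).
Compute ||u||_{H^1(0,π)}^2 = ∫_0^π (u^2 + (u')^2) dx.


||u||_{H^1(0,π)}^2 = 85*π

u'(x) = -12*sin(3*x) - 3*cos(3*x).
Expand u² and (u')² and integrate term by term on (0, π), using: for integers n ≥ 1, ∫_0^π sin²(nx) dx = ∫_0^π cos²(nx) dx = π/2; for n ≠ n', ∫_0^π sin(nx)sin(n'x) dx = ∫_0^π cos(nx)cos(n'x) dx = 0; and by product-to-sum, ∫_0^π sin(nx)cos(n'x) dx = ½∫_0^π [sin((n+n')x) + sin((n−n')x)] dx, which is 0 when n+n' is even and 2n/(n²−n'²) when n+n' is odd (it need not vanish on (0, π)).
  u² squared terms: (-1)²·∫sin(3x)² dx = 1·π/2 = π/2;  (4)²·∫cos(3x)² dx = 16·π/2 = 8*π.
  u² cross terms: 2·(-1)·(4)·∫sin(3x)·cos(3x) dx = -8·(0) = 0.
  So ∫_0^π u² dx = π/2 + 8*π + 0 = 17*π/2.
  (u')² squared terms: (-12)²·∫sin(3x)² dx = 144·π/2 = 72*π;  (-3)²·∫cos(3x)² dx = 9·π/2 = 9*π/2.
  (u')² cross terms: 2·(-12)·(-3)·∫sin(3x)·cos(3x) dx = 72·(0) = 0.
  So ∫_0^π (u')² dx = 72*π + 9*π/2 + 0 = 153*π/2.
||u||_{H^1}^2 = (17*π/2) + (153*π/2) = 85*π.


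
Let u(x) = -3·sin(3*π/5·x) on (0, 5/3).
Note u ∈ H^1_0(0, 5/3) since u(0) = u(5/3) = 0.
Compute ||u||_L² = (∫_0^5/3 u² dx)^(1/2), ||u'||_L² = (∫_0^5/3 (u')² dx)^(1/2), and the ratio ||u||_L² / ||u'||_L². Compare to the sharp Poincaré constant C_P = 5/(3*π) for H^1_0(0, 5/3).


||u||_L² / ||u'||_L² = 5/(3*π) = C_P.

u(x) = -3·sin(3*π/5·x), so u'(x) = -9*π*cos(3*π*x/5)/5.
Writing u(x) = A·sin(kπx/L) with A = -3 and k = 1, use ∫_0^L sin²(kπx/L) dx = L/2 and ∫_0^L cos²(kπx/L) dx = L/2.
u² = 9·sin²(3*π/5·x) and (u')² = 81*π^2/25·cos²(3*π/5·x), and each of sin², cos² integrates to L/2 = 5/6 over (0, 5/3).
∫_0^5/3 u² dx = 15/2, so ||u||_L² = sqrt(30)/2.
∫_0^5/3 (u')² dx = 27*π^2/10, so ||u'||_L² = 3*sqrt(30)*π/10.
Ratio ||u||_L² / ||u'||_L² = 5/(3*π).
Sharp Poincaré constant on H^1_0(0, 5/3) is C_P = L/π = 5/(3*π), achieved by sin(3*π/5·x).
This is the k = 1 eigenfunction (up to amplitude), so the ratio equals the sharp Poincaré constant exactly.


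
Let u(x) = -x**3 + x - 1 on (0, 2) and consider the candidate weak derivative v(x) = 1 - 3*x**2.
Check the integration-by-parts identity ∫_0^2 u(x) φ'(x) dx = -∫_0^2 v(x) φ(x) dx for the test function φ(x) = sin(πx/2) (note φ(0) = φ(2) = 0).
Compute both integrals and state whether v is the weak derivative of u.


LHS = -96/π^3 + 20/π, RHS = -96/π^3 + 20/π. Yes, v = u' weakly.

u(x) = -x**3 + x - 1, classical derivative u'(x) = 1 - 3*x**2.
φ(x) = sin(πx/2), so φ'(x) = π*cos(π*x/2)/2.
Note φ(0) = φ(2) = 0, so the boundary term u·φ vanishes.
LHS = ∫_0^2 u(x) φ'(x) dx = ∫_0^2 (-π*x^3*cos(π*x/2)/2 + π*x*cos(π*x/2)/2 - π*cos(π*x/2)/2) dx. Term by term:
  ∫_0^2 -π*cos(π*x/2)/2 dx = 0;  ∫_0^2 π*x*cos(π*x/2)/2 dx = -4/π;  ∫_0^2 -π*x^3*cos(π*x/2)/2 dx = -96/π^3 + 24/π.
Sum: 0 − 4/π + -96/π^3 + 24/π = -96/π^3 + 20/π.
So LHS = -96/π^3 + 20/π.
∫_0^2 v(x) φ(x) dx = ∫_0^2 (-3*x^2*sin(π*x/2) + sin(π*x/2)) dx. Term by term:
  ∫_0^2 -3*x^2*sin(π*x/2) dx = -24/π + 96/π^3;  ∫_0^2 sin(π*x/2) dx = 4/π.
Sum: -24/π + 96/π^3 + 4/π = -20/π + 96/π^3.
So RHS = -∫_0^2 v(x) φ(x) dx = -96/π^3 + 20/π.
LHS = RHS, so the identity holds for this test φ.
Moreover u is smooth here and v(x) = u'(x) = 1 - 3*x**2 pointwise, so the identity holds for every test function. Hence v is the weak derivative of u.


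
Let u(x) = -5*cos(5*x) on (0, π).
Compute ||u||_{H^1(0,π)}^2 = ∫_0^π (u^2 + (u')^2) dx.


||u||_{H^1(0,π)}^2 = 325*π

u'(x) = 25*sin(5*x).
Expand u² and (u')² and integrate term by term on (0, π), using: for integers n ≥ 1, ∫_0^π sin²(nx) dx = ∫_0^π cos²(nx) dx = π/2; for n ≠ n', ∫_0^π sin(nx)sin(n'x) dx = ∫_0^π cos(nx)cos(n'x) dx = 0; and by product-to-sum, ∫_0^π sin(nx)cos(n'x) dx = ½∫_0^π [sin((n+n')x) + sin((n−n')x)] dx, which is 0 when n+n' is even and 2n/(n²−n'²) when n+n' is odd (it need not vanish on (0, π)).
  u² squared terms: (-5)²·∫cos(5x)² dx = 25·π/2 = 25*π/2.
  So ∫_0^π u² dx = 25*π/2.
  (u')² squared terms: (25)²·∫sin(5x)² dx = 625·π/2 = 625*π/2.
  So ∫_0^π (u')² dx = 625*π/2.
||u||_{H^1}^2 = (25*π/2) + (625*π/2) = 325*π.


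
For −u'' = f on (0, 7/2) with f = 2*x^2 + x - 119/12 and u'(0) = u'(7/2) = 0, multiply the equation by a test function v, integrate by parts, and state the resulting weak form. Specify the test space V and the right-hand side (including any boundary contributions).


V = H^1(0, 7/2) (no boundary constraint on v; u is determined up to an additive constant); weak form: ∫_0^7/2 u'v' dx = ∫_0^7/2 (2*x^2 + x - 119/12) v dx for all v ∈ V.

Multiply both sides by a test function v and integrate from 0 to 7/2:
  ∫_0^7/2 −u''(x) v(x) dx = ∫_0^7/2 f(x) v(x) dx.
Integrate the LHS by parts once:
  ∫_0^7/2 −u'' v dx = −[u'(x) v(x)]_0^7/2 + ∫_0^7/2 u'(x) v'(x) dx.
Thus ∫_0^7/2 u'(x) v'(x) dx = ∫_0^7/2 f(x) v(x) dx + [u'(x) v(x)]_0^7/2.
Choose V so that boundary terms are either known or forced to vanish.
u has homogeneous Neumann: u'(0) = u'(7/2) = 0. So [u' v]_0^7/2 = 0·v(7/2) − 0·v(0) = 0 for any v; take V = H^1(0, 7/2).
Weak formulation: find u (satisfying any essential BC) such that ∫_0^7/2 u'(x) v'(x) dx = ∫_0^7/2 f v dx for all v ∈ V (homogeneous Neumann, so boundary terms vanish).
Substituting f(x) = 2*x^2 + x - 119/12, the right-hand side is ∫_0^7/2 (2*x^2 + x - 119/12) v dx.
Compatibility check (pure Neumann): taking v ≡ 1 ∈ V gives 0 = ∫_0^7/2 f dx + (0) − (0), i.e. ∫_0^7/2 f dx must equal u'(0) − u'(7/2) = 0. Indeed ∫_0^7/2 (2*x^2 + x - 119/12) dx = 0, so the data are compatible. The solution is then unique only up to an additive constant (fix it e.g. by requiring ∫_0^7/2 u dx = 0).


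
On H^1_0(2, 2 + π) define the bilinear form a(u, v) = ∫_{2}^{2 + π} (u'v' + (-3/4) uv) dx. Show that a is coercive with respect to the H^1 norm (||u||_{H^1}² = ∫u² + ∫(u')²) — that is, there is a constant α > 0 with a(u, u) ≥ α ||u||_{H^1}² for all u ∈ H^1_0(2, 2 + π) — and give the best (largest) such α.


α = 1/8

Coercivity of a(·,·) on H^1_0(2, 2 + π) means a(u, u) ≥ α ||u||_{H^1}² for every u ∈ H^1_0.
The interval has length L = π, and Poincaré/coercivity depend only on L. Here a(u, u) = ∫(u')² + (-3/4)·∫u².
Here c = -3/4 < 0 with |c| < (π/L)² = 1, so coercivity still holds. The condition a(u,u) ≥ α||u||_{H^1}² reads (1−α)∫(u')² ≥ (α−c)∫u². Any admissible α is ≤ 1 (rapidly oscillating u have ∫u²/∫(u')² → 0), and α = 1 would force 0 ≥ (1−c)∫u², impossible since c < 1; so 1−α > 0. By the sharp Poincaré inequality on H^1_0 of an interval of length L, ∫(u')² ≥ (π/L)²∫u² with equality for the first sine mode sin(π(x−x₀)/L) (x₀ the left endpoint), so the inequality holds for all u iff (1−α)(π/L)² ≥ α − c, i.e. α ≤ ((π/L)² + c)/((π/L)² + 1) = (1 + c(L/π)²)/(1 + (L/π)²). (Direct route, valid since c ≤ 0: Poincaré gives c∫u² ≥ c(L/π)²∫(u')², so a(u,u) ≥ (1 + c(L/π)²)∫(u')², while ||u||_{H^1}² ≤ (1 + (L/π)²)∫(u')²; dividing yields the same α.) With (π/L)² = 1 and c = -3/4, the largest admissible constant is α = ((π/L)² + c)/((π/L)² + 1).
Simplifying, α = 1/8.


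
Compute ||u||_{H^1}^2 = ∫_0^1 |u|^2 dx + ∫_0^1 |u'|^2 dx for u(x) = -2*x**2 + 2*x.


||u||_{H^1}^2 = 22/15

The H^1 norm (squared) on an interval (0, L) is
  ||u||_{H^1}^2 = ∫_0^L u(x)^2 dx + ∫_0^L u'(x)^2 dx.
Compute u'(x) = 2 - 4*x.
Then u(x)^2 = 4*x**4 - 8*x**3 + 4*x**2 and u'(x)^2 = 16*x**2 - 16*x + 4.
Integrate each monomial from 0 to 1 using ∫_0^1 c·x^n dx = c·1^(n+1)/(n+1):
  ∫_0^1 u(x)^2 dx = ∫_0^1 (4*x^4 - 8*x^3 + 4*x^2) dx. Term by term:
    ∫_0^1 4*x^4 dx = 4/5;  ∫_0^1 -8*x^3 dx = -2;  ∫_0^1 4*x^2 dx = 4/3.
  Sum: 4/5 − 2 + 4/3 = 2/15.
  ∫_0^1 u'(x)^2 dx = ∫_0^1 (16*x^2 - 16*x + 4) dx. Term by term:
    ∫_0^1 16*x^2 dx = 16/3;  ∫_0^1 -16*x dx = -8;  ∫_0^1 4 dx = 4.
  Sum: 16/3 − 8 + 4 = 4/3.
Adding: ||u||_{H^1}^2 = 2/15 + 4/3 = 22/15.


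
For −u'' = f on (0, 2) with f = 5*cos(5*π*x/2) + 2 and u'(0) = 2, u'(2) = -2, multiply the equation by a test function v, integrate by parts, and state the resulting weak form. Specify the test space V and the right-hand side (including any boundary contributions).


V = H^1(0, 2) (v unrestricted at boundary; u is determined up to an additive constant); weak form: ∫_0^2 u'v' dx = ∫_0^2 (5*cos(5*π*x/2) + 2) v dx − 2·v(2) − 2·v(0) for all v ∈ V.

Multiply both sides by a test function v and integrate from 0 to 2:
  ∫_0^2 −u''(x) v(x) dx = ∫_0^2 f(x) v(x) dx.
Integrate the LHS by parts once:
  ∫_0^2 −u'' v dx = −[u'(x) v(x)]_0^2 + ∫_0^2 u'(x) v'(x) dx.
Thus ∫_0^2 u'(x) v'(x) dx = ∫_0^2 f(x) v(x) dx + [u'(x) v(x)]_0^2.
Choose V so that boundary terms are either known or forced to vanish.
u has inhomogeneous Neumann u'(0) = 2, u'(2) = -2. [u' v]_0^2 = (-2)·v(2) − (2)·v(0) = − 2·v(2) − 2·v(0). Take V = H^1(0, 2); boundary term becomes part of RHS.
Weak formulation: find u (satisfying any essential BC) such that ∫_0^2 u'(x) v'(x) dx = ∫_0^2 f v dx − 2·v(2) − 2·v(0) for all v ∈ V (Neumann data are natural BCs: they enter the RHS as boundary terms).
Substituting f(x) = 5*cos(5*π*x/2) + 2, the right-hand side is ∫_0^2 (5*cos(5*π*x/2) + 2) v dx − 2·v(2) − 2·v(0).
Compatibility check (pure Neumann): taking v ≡ 1 ∈ V gives 0 = ∫_0^2 f dx + (-2) − (2), i.e. ∫_0^2 f dx must equal u'(0) − u'(2) = 4. Indeed ∫_0^2 (5*cos(5*π*x/2) + 2) dx = 4, so the data are compatible. The solution is then unique only up to an additive constant (fix it e.g. by requiring ∫_0^2 u dx = 0).


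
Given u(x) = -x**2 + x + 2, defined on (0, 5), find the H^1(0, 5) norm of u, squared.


||u||_{H^1}^2 = 2275/6

The H^1 norm (squared) on an interval (0, L) is
  ||u||_{H^1}^2 = ∫_0^L u(x)^2 dx + ∫_0^L u'(x)^2 dx.
Compute u'(x) = 1 - 2*x.
Then u(x)^2 = x**4 - 2*x**3 - 3*x**2 + 4*x + 4 and u'(x)^2 = 4*x**2 - 4*x + 1.
Integrate each monomial from 0 to 5 using ∫_0^5 c·x^n dx = c·5^(n+1)/(n+1):
  ∫_0^5 u(x)^2 dx = ∫_0^5 (x^4 - 2*x^3 - 3*x^2 + 4*x + 4) dx. Term by term:
    ∫_0^5 x^4 dx = 625;  ∫_0^5 -2*x^3 dx = -625/2;  ∫_0^5 -3*x^2 dx = -125;
    ∫_0^5 4*x dx = 50;  ∫_0^5 4 dx = 20.
  Sum: 625 − 625/2 − 125 + 50 + 20 = 515/2.
  ∫_0^5 u'(x)^2 dx = ∫_0^5 (4*x^2 - 4*x + 1) dx. Term by term:
    ∫_0^5 4*x^2 dx = 500/3;  ∫_0^5 -4*x dx = -50;  ∫_0^5 1 dx = 5.
  Sum: 500/3 − 50 + 5 = 365/3.
Adding: ||u||_{H^1}^2 = 515/2 + 365/3 = 2275/6.


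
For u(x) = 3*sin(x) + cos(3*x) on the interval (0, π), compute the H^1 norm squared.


||u||_{H^1(0,π)}^2 = 14*π

u'(x) = -3*sin(3*x) + 3*cos(x).
Expand u² and (u')² and integrate term by term on (0, π), using: for integers n ≥ 1, ∫_0^π sin²(nx) dx = ∫_0^π cos²(nx) dx = π/2; for n ≠ n', ∫_0^π sin(nx)sin(n'x) dx = ∫_0^π cos(nx)cos(n'x) dx = 0; and by product-to-sum, ∫_0^π sin(nx)cos(n'x) dx = ½∫_0^π [sin((n+n')x) + sin((n−n')x)] dx, which is 0 when n+n' is even and 2n/(n²−n'²) when n+n' is odd (it need not vanish on (0, π)).
  u² squared terms: (3)²·∫sin(x)² dx = 9·π/2 = 9*π/2;  (1)²·∫cos(3x)² dx = 1·π/2 = π/2.
  u² cross terms: 2·(3)·(1)·∫sin(x)·cos(3x) dx = 6·(0) = 0.
  So ∫_0^π u² dx = 9*π/2 + π/2 + 0 = 5*π.
  (u')² squared terms: (-3)²·∫sin(3x)² dx = 9·π/2 = 9*π/2;  (3)²·∫cos(x)² dx = 9·π/2 = 9*π/2.
  (u')² cross terms: 2·(-3)·(3)·∫sin(3x)·cos(x) dx = -18·(0) = 0.
  So ∫_0^π (u')² dx = 9*π/2 + 9*π/2 + 0 = 9*π.
||u||_{H^1}^2 = (5*π) + (9*π) = 14*π.


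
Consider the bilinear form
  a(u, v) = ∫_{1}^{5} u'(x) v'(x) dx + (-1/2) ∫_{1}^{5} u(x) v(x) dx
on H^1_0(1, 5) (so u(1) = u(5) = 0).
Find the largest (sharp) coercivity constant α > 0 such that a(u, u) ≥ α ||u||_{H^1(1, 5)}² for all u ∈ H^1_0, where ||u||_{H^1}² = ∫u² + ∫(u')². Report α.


α = (-8 + π^2)/(π^2 + 16)

Coercivity of a(·,·) on H^1_0(1, 5) means a(u, u) ≥ α ||u||_{H^1}² for every u ∈ H^1_0.
The interval has length L = 4, and Poincaré/coercivity depend only on L. Here a(u, u) = ∫(u')² + (-1/2)·∫u².
Here c = -1/2 < 0 with |c| < (π/L)² = π^2/16, so coercivity still holds. The condition a(u,u) ≥ α||u||_{H^1}² reads (1−α)∫(u')² ≥ (α−c)∫u². Any admissible α is ≤ 1 (rapidly oscillating u have ∫u²/∫(u')² → 0), and α = 1 would force 0 ≥ (1−c)∫u², impossible since c < 1; so 1−α > 0. By the sharp Poincaré inequality on H^1_0 of an interval of length L, ∫(u')² ≥ (π/L)²∫u² with equality for the first sine mode sin(π(x−x₀)/L) (x₀ the left endpoint), so the inequality holds for all u iff (1−α)(π/L)² ≥ α − c, i.e. α ≤ ((π/L)² + c)/((π/L)² + 1) = (1 + c(L/π)²)/(1 + (L/π)²). (Direct route, valid since c ≤ 0: Poincaré gives c∫u² ≥ c(L/π)²∫(u')², so a(u,u) ≥ (1 + c(L/π)²)∫(u')², while ||u||_{H^1}² ≤ (1 + (L/π)²)∫(u')²; dividing yields the same α.) With (π/L)² = π^2/16 and c = -1/2, the largest admissible constant is α = ((π/L)² + c)/((π/L)² + 1).
Simplifying, α = (-8 + π^2)/(π^2 + 16).


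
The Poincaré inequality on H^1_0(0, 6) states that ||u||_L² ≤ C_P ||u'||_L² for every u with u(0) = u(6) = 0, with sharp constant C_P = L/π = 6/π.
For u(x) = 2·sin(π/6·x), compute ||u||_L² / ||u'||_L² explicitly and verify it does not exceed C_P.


||u||_L² / ||u'||_L² = 6/π = C_P.

u(x) = 2·sin(π/6·x), so u'(x) = π*cos(π*x/6)/3.
Writing u(x) = A·sin(kπx/L) with A = 2 and k = 1, use ∫_0^L sin²(kπx/L) dx = L/2 and ∫_0^L cos²(kπx/L) dx = L/2.
u² = 4·sin²(π/6·x) and (u')² = π^2/9·cos²(π/6·x), and each of sin², cos² integrates to L/2 = 3 over (0, 6).
∫_0^6 u² dx = 12, so ||u||_L² = 2*sqrt(3).
∫_0^6 (u')² dx = π^2/3, so ||u'||_L² = sqrt(3)*π/3.
Ratio ||u||_L² / ||u'||_L² = 6/π.
Sharp Poincaré constant on H^1_0(0, 6) is C_P = L/π = 6/π, achieved by sin(π/6·x).
This is the k = 1 eigenfunction (up to amplitude), so the ratio equals the sharp Poincaré constant exactly.


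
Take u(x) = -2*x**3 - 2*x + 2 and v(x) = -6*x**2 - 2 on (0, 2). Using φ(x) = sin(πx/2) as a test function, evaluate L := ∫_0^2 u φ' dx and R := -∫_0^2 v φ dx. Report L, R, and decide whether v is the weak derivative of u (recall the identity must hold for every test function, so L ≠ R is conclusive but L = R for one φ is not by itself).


LHS = -192/π^3 + 56/π, RHS = -192/π^3 + 56/π. Yes, v = u' weakly.

u(x) = -2*x**3 - 2*x + 2, classical derivative u'(x) = -6*x**2 - 2.
φ(x) = sin(πx/2), so φ'(x) = π*cos(π*x/2)/2.
Note φ(0) = φ(2) = 0, so the boundary term u·φ vanishes.
LHS = ∫_0^2 u(x) φ'(x) dx = ∫_0^2 (-π*x^3*cos(π*x/2) - π*x*cos(π*x/2) + π*cos(π*x/2)) dx. Term by term:
  ∫_0^2 π*cos(π*x/2) dx = 0;  ∫_0^2 -π*x*cos(π*x/2) dx = 8/π;  ∫_0^2 -π*x^3*cos(π*x/2) dx = -192/π^3 + 48/π.
Sum: 0 + 8/π + -192/π^3 + 48/π = -192/π^3 + 56/π.
So LHS = -192/π^3 + 56/π.
∫_0^2 v(x) φ(x) dx = ∫_0^2 (-6*x^2*sin(π*x/2) - 2*sin(π*x/2)) dx. Term by term:
  ∫_0^2 -2*sin(π*x/2) dx = -8/π;  ∫_0^2 -6*x^2*sin(π*x/2) dx = -48/π + 192/π^3.
Sum: -8/π + -48/π + 192/π^3 = -56/π + 192/π^3.
So RHS = -∫_0^2 v(x) φ(x) dx = -192/π^3 + 56/π.
LHS = RHS, so the identity holds for this test φ.
Moreover u is smooth here and v(x) = u'(x) = -6*x**2 - 2 pointwise, so the identity holds for every test function. Hence v is the weak derivative of u.


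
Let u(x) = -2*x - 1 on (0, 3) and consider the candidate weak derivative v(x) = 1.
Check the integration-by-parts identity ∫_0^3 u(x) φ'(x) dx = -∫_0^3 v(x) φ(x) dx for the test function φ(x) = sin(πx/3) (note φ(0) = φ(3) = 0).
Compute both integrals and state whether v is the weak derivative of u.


LHS = 12/π, RHS = -6/π. No, v is not the weak derivative of u.

u(x) = -2*x - 1, classical derivative u'(x) = -2.
φ(x) = sin(πx/3), so φ'(x) = π*cos(π*x/3)/3.
Note φ(0) = φ(3) = 0, so the boundary term u·φ vanishes.
LHS = ∫_0^3 u(x) φ'(x) dx = ∫_0^3 (-2*π*x*cos(π*x/3)/3 - π*cos(π*x/3)/3) dx. Term by term:
  ∫_0^3 -π*cos(π*x/3)/3 dx = 0;  ∫_0^3 -2*π*x*cos(π*x/3)/3 dx = 12/π.
Sum: 0 + 12/π = 12/π.
So LHS = 12/π.
∫_0^3 v(x) φ(x) dx = ∫_0^3 (sin(π*x/3)) dx. Term by term:
  ∫_0^3 sin(π*x/3) dx = 6/π.
So RHS = -∫_0^3 v(x) φ(x) dx = -6/π.
LHS − RHS = 18/π ≠ 0, so the identity fails.
(For a valid weak derivative the identity must hold for EVERY test function, in particular this one. The failure shows v is NOT the weak derivative of u.)
Correct weak derivative would be u'(x) = -2.


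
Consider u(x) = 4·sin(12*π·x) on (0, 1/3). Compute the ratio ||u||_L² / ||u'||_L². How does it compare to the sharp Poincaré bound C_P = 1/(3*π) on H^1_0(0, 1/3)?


||u||_L² / ||u'||_L² = 1/(12*π) < C_P = 1/(3*π).

u(x) = 4·sin(12*π·x), so u'(x) = 48*π*cos(12*π*x).
Writing u(x) = A·sin(kπx/L) with A = 4 and k = 4, use ∫_0^L sin²(kπx/L) dx = L/2 and ∫_0^L cos²(kπx/L) dx = L/2.
u² = 16·sin²(12*π·x) and (u')² = 2304*π^2·cos²(12*π·x), and each of sin², cos² integrates to L/2 = 1/6 over (0, 1/3).
∫_0^1/3 u² dx = 8/3, so ||u||_L² = 2*sqrt(6)/3.
∫_0^1/3 (u')² dx = 384*π^2, so ||u'||_L² = 8*sqrt(6)*π.
Ratio ||u||_L² / ||u'||_L² = 1/(12*π).
Sharp Poincaré constant on H^1_0(0, 1/3) is C_P = L/π = 1/(3*π), achieved by sin(3*π·x).
This is the k = 4 harmonic; the ratio L/(kπ) is strictly less than C_P = L/π, consistent with the sharp inequality ||u||_L² ≤ C_P ||u'||_L².


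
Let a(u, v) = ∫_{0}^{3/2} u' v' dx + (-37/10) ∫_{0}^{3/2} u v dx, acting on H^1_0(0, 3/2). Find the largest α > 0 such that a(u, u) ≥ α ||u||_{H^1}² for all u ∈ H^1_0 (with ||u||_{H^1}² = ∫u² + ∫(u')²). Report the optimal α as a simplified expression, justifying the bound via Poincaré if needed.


α = (-333 + 40*π^2)/(10*(9 + 4*π^2))

Coercivity of a(·,·) on H^1_0(0, 3/2) means a(u, u) ≥ α ||u||_{H^1}² for every u ∈ H^1_0.
The interval has length L = 3/2, and Poincaré/coercivity depend only on L. Here a(u, u) = ∫(u')² + (-37/10)·∫u².
Here c = -37/10 < 0 with |c| < (π/L)² = 4*π^2/9, so coercivity still holds. The condition a(u,u) ≥ α||u||_{H^1}² reads (1−α)∫(u')² ≥ (α−c)∫u². Any admissible α is ≤ 1 (rapidly oscillating u have ∫u²/∫(u')² → 0), and α = 1 would force 0 ≥ (1−c)∫u², impossible since c < 1; so 1−α > 0. By the sharp Poincaré inequality on H^1_0 of an interval of length L, ∫(u')² ≥ (π/L)²∫u² with equality for the first sine mode sin(π(x−x₀)/L) (x₀ the left endpoint), so the inequality holds for all u iff (1−α)(π/L)² ≥ α − c, i.e. α ≤ ((π/L)² + c)/((π/L)² + 1) = (1 + c(L/π)²)/(1 + (L/π)²). (Direct route, valid since c ≤ 0: Poincaré gives c∫u² ≥ c(L/π)²∫(u')², so a(u,u) ≥ (1 + c(L/π)²)∫(u')², while ||u||_{H^1}² ≤ (1 + (L/π)²)∫(u')²; dividing yields the same α.) With (π/L)² = 4*π^2/9 and c = -37/10, the largest admissible constant is α = ((π/L)² + c)/((π/L)² + 1).
Simplifying, α = (-333 + 40*π^2)/(10*(9 + 4*π^2)).


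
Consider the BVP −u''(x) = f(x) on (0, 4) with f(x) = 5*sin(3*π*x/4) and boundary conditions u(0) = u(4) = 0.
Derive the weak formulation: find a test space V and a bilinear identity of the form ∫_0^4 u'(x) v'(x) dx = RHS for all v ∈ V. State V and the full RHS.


V = H^1_0(0, 4) (so v(0) = v(4) = 0); weak form: ∫_0^4 u'v' dx = ∫_0^4 (5*sin(3*π*x/4)) v dx for all v ∈ V.

Multiply both sides by a test function v and integrate from 0 to 4:
  ∫_0^4 −u''(x) v(x) dx = ∫_0^4 f(x) v(x) dx.
Integrate the LHS by parts once:
  ∫_0^4 −u'' v dx = −[u'(x) v(x)]_0^4 + ∫_0^4 u'(x) v'(x) dx.
Thus ∫_0^4 u'(x) v'(x) dx = ∫_0^4 f(x) v(x) dx + [u'(x) v(x)]_0^4.
Choose V so that boundary terms are either known or forced to vanish.
u is Dirichlet: u(0) = u(4) = 0. Let V = H^1_0(0, 4); then v(0) = v(4) = 0, and [u' v]_0^4 = 0.
Weak formulation: find u (satisfying any essential BC) such that ∫_0^4 u'(x) v'(x) dx = ∫_0^4 f v dx for all v ∈ V.
Substituting f(x) = 5*sin(3*π*x/4), the right-hand side is ∫_0^4 (5*sin(3*π*x/4)) v dx.


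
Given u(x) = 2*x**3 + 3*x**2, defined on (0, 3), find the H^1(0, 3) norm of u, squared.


||u||_{H^1}^2 = 46737/7

The H^1 norm (squared) on an interval (0, L) is
  ||u||_{H^1}^2 = ∫_0^L u(x)^2 dx + ∫_0^L u'(x)^2 dx.
Compute u'(x) = 6*x**2 + 6*x.
Then u(x)^2 = 4*x**6 + 12*x**5 + 9*x**4 and u'(x)^2 = 36*x**4 + 72*x**3 + 36*x**2.
Integrate each monomial from 0 to 3 using ∫_0^3 c·x^n dx = c·3^(n+1)/(n+1):
  ∫_0^3 u(x)^2 dx = ∫_0^3 (4*x^6 + 12*x^5 + 9*x^4) dx. Term by term:
    ∫_0^3 4*x^6 dx = 8748/7;  ∫_0^3 12*x^5 dx = 1458;  ∫_0^3 9*x^4 dx = 2187/5.
  Sum: 8748/7 + 1458 + 2187/5 = 110079/35.
  ∫_0^3 u'(x)^2 dx = ∫_0^3 (36*x^4 + 72*x^3 + 36*x^2) dx. Term by term:
    ∫_0^3 36*x^4 dx = 8748/5;  ∫_0^3 72*x^3 dx = 1458;  ∫_0^3 36*x^2 dx = 324.
  Sum: 8748/5 + 1458 + 324 = 17658/5.
Adding: ||u||_{H^1}^2 = 110079/35 + 17658/5 = 46737/7.


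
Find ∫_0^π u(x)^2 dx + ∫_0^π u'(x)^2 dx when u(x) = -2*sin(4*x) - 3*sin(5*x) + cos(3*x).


||u||_{H^1(0,π)}^2 = -320/7 + 156*π

u'(x) = -3*sin(3*x) - 8*cos(4*x) - 15*cos(5*x).
Expand u² and (u')² and integrate term by term on (0, π), using: for integers n ≥ 1, ∫_0^π sin²(nx) dx = ∫_0^π cos²(nx) dx = π/2; for n ≠ n', ∫_0^π sin(nx)sin(n'x) dx = ∫_0^π cos(nx)cos(n'x) dx = 0; and by product-to-sum, ∫_0^π sin(nx)cos(n'x) dx = ½∫_0^π [sin((n+n')x) + sin((n−n')x)] dx, which is 0 when n+n' is even and 2n/(n²−n'²) when n+n' is odd (it need not vanish on (0, π)).
  u² squared terms: (-3)²·∫sin(5x)² dx = 9·π/2 = 9*π/2;  (-2)²·∫sin(4x)² dx = 4·π/2 = 2*π;  (1)²·∫cos(3x)² dx = 1·π/2 = π/2.
  u² cross terms: 2·(-3)·(-2)·∫sin(5x)·sin(4x) dx = 12·(0) = 0;  2·(-3)·(1)·∫sin(5x)·cos(3x) dx = -6·(0) = 0;  2·(-2)·(1)·∫sin(4x)·cos(3x) dx = -4·(8/7) = -32/7.
  So ∫_0^π u² dx = 9*π/2 + 2*π + π/2 + 0 + 0 − 32/7 = -32/7 + 7*π.
  (u')² squared terms: (-15)²·∫cos(5x)² dx = 225·π/2 = 225*π/2;  (-8)²·∫cos(4x)² dx = 64·π/2 = 32*π;  (-3)²·∫sin(3x)² dx = 9·π/2 = 9*π/2.
  (u')² cross terms: 2·(-15)·(-8)·∫cos(5x)·cos(4x) dx = 240·(0) = 0;  2·(-15)·(-3)·∫cos(5x)·sin(3x) dx = 90·(0) = 0;  2·(-8)·(-3)·∫cos(4x)·sin(3x) dx = 48·(-6/7) = -288/7.
  So ∫_0^π (u')² dx = 225*π/2 + 32*π + 9*π/2 + 0 + 0 − 288/7 = -288/7 + 149*π.
||u||_{H^1}^2 = (-32/7 + 7*π) + (-288/7 + 149*π) = -320/7 + 156*π.


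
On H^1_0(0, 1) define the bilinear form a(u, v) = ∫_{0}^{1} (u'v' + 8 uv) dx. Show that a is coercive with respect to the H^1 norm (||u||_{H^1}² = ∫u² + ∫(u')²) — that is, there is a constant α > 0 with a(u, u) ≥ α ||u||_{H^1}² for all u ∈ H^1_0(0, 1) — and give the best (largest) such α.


α = 1

Coercivity of a(·,·) on H^1_0(0, 1) means a(u, u) ≥ α ||u||_{H^1}² for every u ∈ H^1_0.
The interval has length L = 1, and Poincaré/coercivity depend only on L. Here a(u, u) = ∫(u')² + (8)·∫u².
Here c = 8 ≥ 1, so a(u,u) = ∫(u')² + c∫u² ≥ ∫(u')² + ∫u² = ||u||_{H^1}², i.e. α = 1 works. No larger α is possible: a(u,u) ≥ α||u||_{H^1}² means (1−α)∫(u')² ≥ (α−c)∫u², and for the modes u_n = sin(nπ(x−x₀)/L) (x₀ the left endpoint) one has ∫u_n²/∫(u_n')² = (L/(nπ))² → 0, so a(u_n,u_n)/||u_n||_{H^1}² → 1. Hence the optimal constant is α = 1.
Therefore α = 1.


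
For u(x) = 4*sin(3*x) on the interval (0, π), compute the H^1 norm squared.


||u||_{H^1(0,π)}^2 = 80*π

u'(x) = 12*cos(3*x).
Expand u² and (u')² and integrate term by term on (0, π), using: for integers n ≥ 1, ∫_0^π sin²(nx) dx = ∫_0^π cos²(nx) dx = π/2; for n ≠ n', ∫_0^π sin(nx)sin(n'x) dx = ∫_0^π cos(nx)cos(n'x) dx = 0; and by product-to-sum, ∫_0^π sin(nx)cos(n'x) dx = ½∫_0^π [sin((n+n')x) + sin((n−n')x)] dx, which is 0 when n+n' is even and 2n/(n²−n'²) when n+n' is odd (it need not vanish on (0, π)).
  u² squared terms: (4)²·∫sin(3x)² dx = 16·π/2 = 8*π.
  So ∫_0^π u² dx = 8*π.
  (u')² squared terms: (12)²·∫cos(3x)² dx = 144·π/2 = 72*π.
  So ∫_0^π (u')² dx = 72*π.
||u||_{H^1}^2 = (8*π) + (72*π) = 80*π.


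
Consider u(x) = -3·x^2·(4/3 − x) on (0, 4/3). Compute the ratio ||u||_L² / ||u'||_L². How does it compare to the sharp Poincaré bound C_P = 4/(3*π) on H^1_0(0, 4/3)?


||u||_L² / ||u'||_L² = 2*sqrt(14)/21 < C_P = 4/(3*π).

u(x) = -3·x^2·(4/3 − x), so u'(x) = x*(9*x - 8).
u(x) = -3·x^2·(4/3 − x) vanishes at x = 0 and x = 4/3, so u ∈ H^1_0(0, 4/3). Differentiate via the product rule and integrate the resulting polynomials term by term.
  ∫_0^4/3 u² dx = ∫_0^4/3 (9*x^6 - 24*x^5 + 16*x^4) dx. Term by term:
    ∫_0^4/3 9*x^6 dx = 16384/1701;  ∫_0^4/3 -24*x^5 dx = -16384/729;  ∫_0^4/3 16*x^4 dx = 16384/1215.
  Sum: 16384/1701 − 16384/729 + 16384/1215 = 16384/25515.
  ∫_0^4/3 (u')² dx = ∫_0^4/3 (81*x^4 - 144*x^3 + 64*x^2) dx. Term by term:
    ∫_0^4/3 81*x^4 dx = 1024/15;  ∫_0^4/3 -144*x^3 dx = -1024/9;  ∫_0^4/3 64*x^2 dx = 4096/81.
  Sum: 1024/15 − 1024/9 + 4096/81 = 2048/405.
∫_0^4/3 u² dx = 16384/25515, so ||u||_L² = 128*sqrt(35)/945.
∫_0^4/3 (u')² dx = 2048/405, so ||u'||_L² = 32*sqrt(10)/45.
Ratio ||u||_L² / ||u'||_L² = 2*sqrt(14)/21.
Sharp Poincaré constant on H^1_0(0, 4/3) is C_P = L/π = 4/(3*π), achieved by sin(3*π/4·x).
A polynomial bump cannot attain the sharp Poincaré constant (only the first sine eigenfunction does), so the ratio is strictly less than C_P, consistent with ||u||_L² ≤ C_P ||u'||_L².


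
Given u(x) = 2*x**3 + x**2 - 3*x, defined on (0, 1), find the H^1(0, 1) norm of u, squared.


||u||_{H^1}^2 = 85/14

The H^1 norm (squared) on an interval (0, L) is
  ||u||_{H^1}^2 = ∫_0^L u(x)^2 dx + ∫_0^L u'(x)^2 dx.
Compute u'(x) = 6*x**2 + 2*x - 3.
Then u(x)^2 = 4*x**6 + 4*x**5 - 11*x**4 - 6*x**3 + 9*x**2 and u'(x)^2 = 36*x**4 + 24*x**3 - 32*x**2 - 12*x + 9.
Integrate each monomial from 0 to 1 using ∫_0^1 c·x^n dx = c·1^(n+1)/(n+1):
  ∫_0^1 u(x)^2 dx = ∫_0^1 (4*x^6 + 4*x^5 - 11*x^4 - 6*x^3 + 9*x^2) dx. Term by term:
    ∫_0^1 4*x^6 dx = 4/7;  ∫_0^1 4*x^5 dx = 2/3;  ∫_0^1 -11*x^4 dx = -11/5;
    ∫_0^1 -6*x^3 dx = -3/2;  ∫_0^1 9*x^2 dx = 3.
  Sum: 4/7 + 2/3 − 11/5 − 3/2 + 3 = 113/210.
  ∫_0^1 u'(x)^2 dx = ∫_0^1 (36*x^4 + 24*x^3 - 32*x^2 - 12*x + 9) dx. Term by term:
    ∫_0^1 36*x^4 dx = 36/5;  ∫_0^1 24*x^3 dx = 6;  ∫_0^1 -32*x^2 dx = -32/3;
    ∫_0^1 -12*x dx = -6;  ∫_0^1 9 dx = 9.
  Sum: 36/5 + 6 − 32/3 − 6 + 9 = 83/15.
Adding: ||u||_{H^1}^2 = 113/210 + 83/15 = 85/14.


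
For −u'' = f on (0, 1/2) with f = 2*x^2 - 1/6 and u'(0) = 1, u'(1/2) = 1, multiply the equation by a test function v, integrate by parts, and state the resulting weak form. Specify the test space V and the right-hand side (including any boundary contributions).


V = H^1(0, 1/2) (v unrestricted at boundary; u is determined up to an additive constant); weak form: ∫_0^1/2 u'v' dx = ∫_0^1/2 (2*x^2 - 1/6) v dx + v(1/2) − v(0) for all v ∈ V.

Multiply both sides by a test function v and integrate from 0 to 1/2:
  ∫_0^1/2 −u''(x) v(x) dx = ∫_0^1/2 f(x) v(x) dx.
Integrate the LHS by parts once:
  ∫_0^1/2 −u'' v dx = −[u'(x) v(x)]_0^1/2 + ∫_0^1/2 u'(x) v'(x) dx.
Thus ∫_0^1/2 u'(x) v'(x) dx = ∫_0^1/2 f(x) v(x) dx + [u'(x) v(x)]_0^1/2.
Choose V so that boundary terms are either known or forced to vanish.
u has inhomogeneous Neumann u'(0) = 1, u'(1/2) = 1. [u' v]_0^1/2 = (1)·v(1/2) − (1)·v(0) = v(1/2) − v(0). Take V = H^1(0, 1/2); boundary term becomes part of RHS.
Weak formulation: find u (satisfying any essential BC) such that ∫_0^1/2 u'(x) v'(x) dx = ∫_0^1/2 f v dx + v(1/2) − v(0) for all v ∈ V (Neumann data are natural BCs: they enter the RHS as boundary terms).
Substituting f(x) = 2*x^2 - 1/6, the right-hand side is ∫_0^1/2 (2*x^2 - 1/6) v dx + v(1/2) − v(0).
Compatibility check (pure Neumann): taking v ≡ 1 ∈ V gives 0 = ∫_0^1/2 f dx + (1) − (1), i.e. ∫_0^1/2 f dx must equal u'(0) − u'(1/2) = 0. Indeed ∫_0^1/2 (2*x^2 - 1/6) dx = 0, so the data are compatible. The solution is then unique only up to an additive constant (fix it e.g. by requiring ∫_0^1/2 u dx = 0).


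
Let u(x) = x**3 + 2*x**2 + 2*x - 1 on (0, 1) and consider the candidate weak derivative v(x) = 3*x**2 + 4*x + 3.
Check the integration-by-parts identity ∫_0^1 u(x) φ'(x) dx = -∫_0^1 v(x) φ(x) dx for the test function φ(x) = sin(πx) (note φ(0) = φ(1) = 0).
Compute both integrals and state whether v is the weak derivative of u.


LHS = -11/π + 12/π^3, RHS = -13/π + 12/π^3. No, v is not the weak derivative of u.

u(x) = x**3 + 2*x**2 + 2*x - 1, classical derivative u'(x) = 3*x**2 + 4*x + 2.
φ(x) = sin(πx), so φ'(x) = π*cos(π*x).
Note φ(0) = φ(1) = 0, so the boundary term u·φ vanishes.
LHS = ∫_0^1 u(x) φ'(x) dx = ∫_0^1 (π*x^3*cos(π*x) + 2*π*x^2*cos(π*x) + 2*π*x*cos(π*x) - π*cos(π*x)) dx. Term by term:
  ∫_0^1 -π*cos(π*x) dx = 0;  ∫_0^1 π*x^3*cos(π*x) dx = -3/π + 12/π^3;  ∫_0^1 2*π*x*cos(π*x) dx = -4/π;
  ∫_0^1 2*π*x^2*cos(π*x) dx = -4/π.
Sum: 0 + -3/π + 12/π^3 − 4/π − 4/π = -11/π + 12/π^3.
So LHS = -11/π + 12/π^3.
∫_0^1 v(x) φ(x) dx = ∫_0^1 (3*x^2*sin(π*x) + 4*x*sin(π*x) + 3*sin(π*x)) dx. Term by term:
  ∫_0^1 3*sin(π*x) dx = 6/π;  ∫_0^1 3*x^2*sin(π*x) dx = -12/π^3 + 3/π;  ∫_0^1 4*x*sin(π*x) dx = 4/π.
Sum: 6/π + -12/π^3 + 3/π + 4/π = -12/π^3 + 13/π.
So RHS = -∫_0^1 v(x) φ(x) dx = -13/π + 12/π^3.
LHS − RHS = 2/π ≠ 0, so the identity fails.
(For a valid weak derivative the identity must hold for EVERY test function, in particular this one. The failure shows v is NOT the weak derivative of u.)
Correct weak derivative would be u'(x) = 3*x**2 + 4*x + 2.


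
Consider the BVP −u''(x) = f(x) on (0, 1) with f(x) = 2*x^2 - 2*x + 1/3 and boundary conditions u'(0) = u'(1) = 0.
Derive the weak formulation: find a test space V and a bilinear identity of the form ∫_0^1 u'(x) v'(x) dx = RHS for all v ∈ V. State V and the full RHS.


V = H^1(0, 1) (no boundary constraint on v; u is determined up to an additive constant); weak form: ∫_0^1 u'v' dx = ∫_0^1 (2*x^2 - 2*x + 1/3) v dx for all v ∈ V.

Multiply both sides by a test function v and integrate from 0 to 1:
  ∫_0^1 −u''(x) v(x) dx = ∫_0^1 f(x) v(x) dx.
Integrate the LHS by parts once:
  ∫_0^1 −u'' v dx = −[u'(x) v(x)]_0^1 + ∫_0^1 u'(x) v'(x) dx.
Thus ∫_0^1 u'(x) v'(x) dx = ∫_0^1 f(x) v(x) dx + [u'(x) v(x)]_0^1.
Choose V so that boundary terms are either known or forced to vanish.
u has homogeneous Neumann: u'(0) = u'(1) = 0. So [u' v]_0^1 = 0·v(1) − 0·v(0) = 0 for any v; take V = H^1(0, 1).
Weak formulation: find u (satisfying any essential BC) such that ∫_0^1 u'(x) v'(x) dx = ∫_0^1 f v dx for all v ∈ V (homogeneous Neumann, so boundary terms vanish).
Substituting f(x) = 2*x^2 - 2*x + 1/3, the right-hand side is ∫_0^1 (2*x^2 - 2*x + 1/3) v dx.
Compatibility check (pure Neumann): taking v ≡ 1 ∈ V gives 0 = ∫_0^1 f dx + (0) − (0), i.e. ∫_0^1 f dx must equal u'(0) − u'(1) = 0. Indeed ∫_0^1 (2*x^2 - 2*x + 1/3) dx = 0, so the data are compatible. The solution is then unique only up to an additive constant (fix it e.g. by requiring ∫_0^1 u dx = 0).
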